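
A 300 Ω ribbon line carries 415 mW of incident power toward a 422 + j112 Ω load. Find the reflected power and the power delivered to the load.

|Γ| = |(122 + j112)/(722 + j112)| = 0.227
|Γ|² = 0.0514
P_refl = |Γ|²·P_inc = 21.3 mW, P_del = (1 − |Γ|²)·P_inc = 394 mW

P_reflected ≈ 21.3 mW; P_delivered ≈ 394 mW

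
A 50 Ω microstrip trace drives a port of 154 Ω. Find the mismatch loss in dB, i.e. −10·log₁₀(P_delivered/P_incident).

Γ = (154 − 50)/(154 + 50) = 0.51
|Γ|² = 0.26, so P_del/P_inc = 1 − |Γ|² = 0.74
ML = −10·log₁₀(1 − |Γ|²)

mismatch loss ≈ 1.31 dB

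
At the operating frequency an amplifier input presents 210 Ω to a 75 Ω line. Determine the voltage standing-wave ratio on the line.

VSWR ≈ 2.8

Γ = (210 − 75)/(210 + 75) = 0.474
VSWR = (1 + 0.474)/(1 − 0.474)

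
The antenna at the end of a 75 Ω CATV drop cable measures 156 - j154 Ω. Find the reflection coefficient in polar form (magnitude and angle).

Γ = (Z_L − Z_0)/(Z_L + Z_0) = (81 − j154)/(231 − j154)
|Γ| = 174/278 = 0.627

Γ ≈ 0.627 ∠ -28.6°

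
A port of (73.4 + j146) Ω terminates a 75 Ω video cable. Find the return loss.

RL ≈ 3.08 dB

Γ = (-1.6 + j146)/(148.4 + j146), |Γ| = 0.701
RL = −20·log₁₀|Γ| = −20·log₁₀(0.701)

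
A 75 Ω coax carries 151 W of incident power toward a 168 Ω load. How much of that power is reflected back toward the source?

P_reflected ≈ 22.1 W

Γ = (168 − 75)/(168 + 75) = 0.383
|Γ|² = 0.146
P_refl = |Γ|²·P_inc = 22.1 W, P_del = (1 − |Γ|²)·P_inc = 129 W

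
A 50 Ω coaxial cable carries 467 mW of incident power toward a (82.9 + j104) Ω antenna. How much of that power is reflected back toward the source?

P_reflected ≈ 195 mW

|Γ| = |(32.9 + j104)/(132.9 + j104)| = 0.646
|Γ|² = 0.418
P_refl = |Γ|²·P_inc = 195 mW, P_del = (1 − |Γ|²)·P_inc = 272 mW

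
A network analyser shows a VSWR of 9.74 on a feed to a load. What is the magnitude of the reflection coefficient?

|Γ| = (S − 1)/(S + 1) = (9.74 − 1)/(9.74 + 1) = 8.74/10.7

|Γ| ≈ 0.814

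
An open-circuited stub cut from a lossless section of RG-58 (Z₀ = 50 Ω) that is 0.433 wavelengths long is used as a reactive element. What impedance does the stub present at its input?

Z_in ≈ +j112 Ω

βl = 2π × 0.433 = 156°
tan(βl) = -0.448
For an open-circuited stub, Z_in = −jZ_0·cot(βl) = −jZ_0/tan(βl)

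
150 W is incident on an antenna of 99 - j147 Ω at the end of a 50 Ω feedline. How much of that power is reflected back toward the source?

|Γ| = |(49 − j147)/(149 − j147)| = 0.74
|Γ|² = 0.548
P_refl = |Γ|²·P_inc = 82.2 W, P_del = (1 − |Γ|²)·P_inc = 67.8 W

P_reflected ≈ 82.2 W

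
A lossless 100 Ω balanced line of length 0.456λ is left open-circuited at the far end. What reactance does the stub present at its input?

X_in ≈ 352 Ω (inductive)

βl = 2π × 0.456 = 164°
tan(βl) = -0.284
For an open-circuited stub, Z_in = −jZ_0·cot(βl) = −jZ_0/tan(βl)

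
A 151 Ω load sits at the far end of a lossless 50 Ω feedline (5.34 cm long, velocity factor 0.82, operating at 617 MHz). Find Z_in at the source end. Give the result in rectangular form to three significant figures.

λ = v/f = 0.82·c / 617 MHz = 0.399 m
βl = 2π·l/λ = 2π × 0.134 = 48.2°
tan(βl) = tan(48.2°) = 1.12
Z_in = Z_0·(Z_L + jZ_0·tanβl)/(Z_0 + jZ_L·tanβl)
     = 50·(151 + j56)/(50 + j169)

Z_in ≈ 27.4 − j36.6 Ω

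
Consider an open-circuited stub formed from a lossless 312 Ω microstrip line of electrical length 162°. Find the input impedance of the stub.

tan(βl) = -0.325
For an open-circuited stub, Z_in = −jZ_0·cot(βl) = −jZ_0/tan(βl)

Z_in ≈ +j960 Ω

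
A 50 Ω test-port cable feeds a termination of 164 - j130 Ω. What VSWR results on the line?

Γ = (Z_L − Z_0)/(Z_L + Z_0) = (114 − j130)/(214 − j130)
|Γ| = 173/250 = 0.691
VSWR = (1 + |Γ|)/(1 − |Γ|) = 1.69/0.309

VSWR ≈ 5.46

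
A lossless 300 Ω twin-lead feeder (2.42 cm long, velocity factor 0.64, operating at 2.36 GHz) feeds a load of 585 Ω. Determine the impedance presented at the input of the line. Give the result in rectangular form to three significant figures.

Z_in ≈ 164 + j66.3 Ω

λ = v/f = 0.64·c / 2.36 GHz = 0.0814 m
βl = 2π·l/λ = 2π × 0.297 = 107°
tan(βl) = tan(107°) = -3.25
Z_in = Z_0·(Z_L + jZ_0·tanβl)/(Z_0 + jZ_L·tanβl)
     = 300·(585 − j976)/(300 − j1900)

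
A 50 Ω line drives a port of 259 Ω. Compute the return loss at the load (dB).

Γ = (259 − 50)/(259 + 50) = 0.676
RL = −20·log₁₀|Γ| = −20·log₁₀(0.676)

RL ≈ 3.4 dB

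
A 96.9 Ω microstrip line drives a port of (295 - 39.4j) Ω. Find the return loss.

Γ = (198.1 − j39.4)/(391.9 − j39.4), |Γ| = 0.513
RL = −20·log₁₀|Γ| = −20·log₁₀(0.513)

RL ≈ 5.8 dB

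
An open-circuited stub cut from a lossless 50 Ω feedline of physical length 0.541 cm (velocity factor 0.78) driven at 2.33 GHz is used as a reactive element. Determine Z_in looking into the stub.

Z_in ≈ −j142 Ω

λ = v/f = 0.78·c / 2.33 GHz = 0.1 m
βl = 2π·l/λ = 2π × 0.0539 = 19.4°
tan(βl) = 0.352
For an open-circuited stub, Z_in = −jZ_0·cot(βl) = −jZ_0/tan(βl)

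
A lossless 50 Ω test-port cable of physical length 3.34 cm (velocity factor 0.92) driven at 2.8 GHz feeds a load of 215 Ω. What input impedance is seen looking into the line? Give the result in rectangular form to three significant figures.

Z_in ≈ 15.8 + j28.9 Ω

λ = v/f = 0.92·c / 2.8 GHz = 0.0986 m
βl = 2π·l/λ = 2π × 0.339 = 122°
tan(βl) = tan(122°) = -1.6
Z_in = Z_0·(Z_L + jZ_0·tanβl)/(Z_0 + jZ_L·tanβl)
     = 50·(215 − j80.1)/(50 − j344)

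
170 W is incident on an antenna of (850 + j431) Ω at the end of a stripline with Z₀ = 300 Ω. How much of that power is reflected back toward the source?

P_reflected ≈ 55 W

|Γ| = |(550 + j431)/(1150 + j431)| = 0.569
|Γ|² = 0.324
P_refl = |Γ|²·P_inc = 55 W, P_del = (1 − |Γ|²)·P_inc = 115 W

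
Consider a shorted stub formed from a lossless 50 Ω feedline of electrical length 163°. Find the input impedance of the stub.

Z_in ≈ −j15.3 Ω

tan(βl) = -0.306
For a shorted stub, Z_in = jZ_0·tan(βl)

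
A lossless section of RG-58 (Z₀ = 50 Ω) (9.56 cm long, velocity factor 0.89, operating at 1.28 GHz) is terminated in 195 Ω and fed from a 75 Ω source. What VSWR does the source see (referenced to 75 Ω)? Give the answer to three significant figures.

VSWR ≈ 2.84

λ = v/f = 0.89·c / 1.28 GHz = 0.209 m
βl = 2π·l/λ = 2π × 0.458 = 165°
tan(βl) = -0.268
Z_in = Z_0·(Z_L + jZ_0·tanβl)/(Z_0 + jZ_L·tanβl) = 99.8 + j91 Ω
Γ_s = (Z_in − Z_s)/(Z_in + Z_s) = (24.8 + j91)/(175 + j91), |Γ_s| = 0.479
VSWR = (1 + |Γ_s|)/(1 − |Γ_s|)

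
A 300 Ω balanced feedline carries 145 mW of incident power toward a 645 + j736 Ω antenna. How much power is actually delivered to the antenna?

P_delivered ≈ 78.2 mW

|Γ| = |(345 + j736)/(945 + j736)| = 0.679
|Γ|² = 0.461
P_refl = |Γ|²·P_inc = 66.8 mW, P_del = (1 − |Γ|²)·P_inc = 78.2 mW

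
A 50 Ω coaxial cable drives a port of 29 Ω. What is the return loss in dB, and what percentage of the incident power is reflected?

Γ = (29 − 50)/(29 + 50) = -0.266
RL = −20·log₁₀(0.266) = 11.5 dB
P_refl/P_inc = |Γ|² = 0.0707

RL ≈ 11.5 dB; 7.07% of incident power reflected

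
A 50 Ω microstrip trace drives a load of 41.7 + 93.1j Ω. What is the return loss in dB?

Γ = (-8.3 + j93.1)/(91.7 + j93.1), |Γ| = 0.715
RL = −20·log₁₀|Γ| = −20·log₁₀(0.715)

RL ≈ 2.91 dB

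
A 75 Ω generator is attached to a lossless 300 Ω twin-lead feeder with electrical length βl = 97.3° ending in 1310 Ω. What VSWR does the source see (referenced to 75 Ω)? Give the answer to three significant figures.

tan(βl) = -7.81
Z_in = Z_0·(Z_L + jZ_0·tanβl)/(Z_0 + jZ_L·tanβl) = 69.8 + j36.4 Ω
Γ_s = (Z_in − Z_s)/(Z_in + Z_s) = (-5.23 + j36.4)/(145 + j36.4), |Γ_s| = 0.246
VSWR = (1 + |Γ_s|)/(1 − |Γ_s|)

VSWR ≈ 1.65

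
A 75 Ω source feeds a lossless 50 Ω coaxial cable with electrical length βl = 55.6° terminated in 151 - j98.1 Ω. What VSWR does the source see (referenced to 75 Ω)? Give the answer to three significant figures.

VSWR ≈ 5.95

tan(βl) = 1.46
Z_in = Z_0·(Z_L + jZ_0·tanβl)/(Z_0 + jZ_L·tanβl) = 13.8 − j22.2 Ω
Γ_s = (Z_in − Z_s)/(Z_in + Z_s) = (-61.2 − j22.2)/(88.8 − j22.2), |Γ_s| = 0.712
VSWR = (1 + |Γ_s|)/(1 − |Γ_s|)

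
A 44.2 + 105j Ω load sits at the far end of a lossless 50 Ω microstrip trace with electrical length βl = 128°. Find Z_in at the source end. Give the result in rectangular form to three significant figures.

tan(βl) = tan(128°) = -1.28
Z_in = Z_0·(Z_L + jZ_0·tanβl)/(Z_0 + jZ_L·tanβl)
     = 50·(44.2 + j41)/(184 − j56.6)

Z_in ≈ 7.84 + j13.5 Ω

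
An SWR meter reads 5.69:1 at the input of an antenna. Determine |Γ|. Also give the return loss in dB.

|Γ| = (S − 1)/(S + 1) = (5.69 − 1)/(5.69 + 1) = 4.69/6.69
RL = −20·log₁₀|Γ| = −20·log₁₀(0.701)

|Γ| ≈ 0.701; return loss ≈ 3.09 dB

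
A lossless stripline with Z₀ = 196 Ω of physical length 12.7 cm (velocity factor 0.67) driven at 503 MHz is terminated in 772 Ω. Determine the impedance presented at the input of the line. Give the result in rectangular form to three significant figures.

Z_in ≈ 59.2 + j82.1 Ω

λ = v/f = 0.67·c / 503 MHz = 0.4 m
βl = 2π·l/λ = 2π × 0.318 = 114°
tan(βl) = tan(114°) = -2.2
Z_in = Z_0·(Z_L + jZ_0·tanβl)/(Z_0 + jZ_L·tanβl)
     = 196·(772 − j432)/(196 − j1700)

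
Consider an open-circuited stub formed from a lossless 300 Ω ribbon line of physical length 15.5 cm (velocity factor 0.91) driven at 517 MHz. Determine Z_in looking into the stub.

Z_in ≈ +j84.2 Ω

λ = v/f = 0.91·c / 517 MHz = 0.528 m
βl = 2π·l/λ = 2π × 0.294 = 106°
tan(βl) = -3.56
For an open-circuited stub, Z_in = −jZ_0·cot(βl) = −jZ_0/tan(βl)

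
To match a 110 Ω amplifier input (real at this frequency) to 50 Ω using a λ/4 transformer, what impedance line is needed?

Z_qwt = √(Z_0·R_L) = √(50 × 110) = √5500

Z_qwt ≈ 74.2 Ω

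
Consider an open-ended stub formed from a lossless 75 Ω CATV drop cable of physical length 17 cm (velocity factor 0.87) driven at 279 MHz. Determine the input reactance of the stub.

λ = v/f = 0.87·c / 279 MHz = 0.935 m
βl = 2π·l/λ = 2π × 0.182 = 65.4°
tan(βl) = 2.19
For an open-ended stub, Z_in = −jZ_0·cot(βl) = −jZ_0/tan(βl)

X_in ≈ -34.3 Ω (capacitive)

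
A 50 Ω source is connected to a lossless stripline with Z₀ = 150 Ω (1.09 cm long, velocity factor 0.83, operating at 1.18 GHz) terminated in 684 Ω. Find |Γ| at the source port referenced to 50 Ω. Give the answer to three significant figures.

|Γ| ≈ 0.852

λ = v/f = 0.83·c / 1.18 GHz = 0.211 m
βl = 2π·l/λ = 2π × 0.0517 = 18.6°
tan(βl) = 0.336
Z_in = Z_0·(Z_L + jZ_0·tanβl)/(Z_0 + jZ_L·tanβl) = 227 − j298 Ω
Γ_s = (Z_in − Z_s)/(Z_in + Z_s) = (177 − j298)/(277 − j298), |Γ_s| = 0.852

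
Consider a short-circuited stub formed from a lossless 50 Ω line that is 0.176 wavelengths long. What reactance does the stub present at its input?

βl = 2π × 0.176 = 63.4°
tan(βl) = 1.99
For a short-circuited stub, Z_in = jZ_0·tan(βl)

X_in ≈ 99.7 Ω (inductive)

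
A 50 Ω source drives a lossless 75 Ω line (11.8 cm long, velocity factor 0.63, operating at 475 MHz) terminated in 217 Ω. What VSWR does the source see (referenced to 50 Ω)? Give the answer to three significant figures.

VSWR ≈ 2.16

λ = v/f = 0.63·c / 475 MHz = 0.398 m
βl = 2π·l/λ = 2π × 0.297 = 107°
tan(βl) = -3.32
Z_in = Z_0·(Z_L + jZ_0·tanβl)/(Z_0 + jZ_L·tanβl) = 28 + j19.7 Ω
Γ_s = (Z_in − Z_s)/(Z_in + Z_s) = (-22 + j19.7)/(78 + j19.7), |Γ_s| = 0.367
VSWR = (1 + |Γ_s|)/(1 − |Γ_s|)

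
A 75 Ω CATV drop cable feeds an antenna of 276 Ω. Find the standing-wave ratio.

VSWR ≈ 3.68

For a purely resistive load, VSWR = R_L/Z_0 or Z_0/R_L (whichever > 1) = 276/75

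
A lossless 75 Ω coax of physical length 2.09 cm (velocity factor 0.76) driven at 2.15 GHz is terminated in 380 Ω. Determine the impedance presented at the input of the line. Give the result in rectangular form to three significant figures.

λ = v/f = 0.76·c / 2.15 GHz = 0.106 m
βl = 2π·l/λ = 2π × 0.197 = 71°
tan(βl) = tan(71°) = 2.9
Z_in = Z_0·(Z_L + jZ_0·tanβl)/(Z_0 + jZ_L·tanβl)
     = 75·(380 + j217)/(75 + j1100)

Z_in ≈ 16.5 − j24.8 Ω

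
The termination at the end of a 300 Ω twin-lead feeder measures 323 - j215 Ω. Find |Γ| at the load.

Γ = (Z_L − Z_0)/(Z_L + Z_0) = (23 − j215)/(623 − j215)
|Γ| = 216/659

|Γ| ≈ 0.328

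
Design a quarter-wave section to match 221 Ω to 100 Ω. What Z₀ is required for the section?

Z_qwt = √(Z_0·R_L) = √(100 × 221) = √22100

Z_qwt ≈ 149 Ω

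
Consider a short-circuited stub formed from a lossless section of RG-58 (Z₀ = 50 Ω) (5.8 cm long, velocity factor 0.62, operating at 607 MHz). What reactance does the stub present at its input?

λ = v/f = 0.62·c / 607 MHz = 0.306 m
βl = 2π·l/λ = 2π × 0.189 = 68.1°
tan(βl) = 2.49
For a short-circuited stub, Z_in = jZ_0·tan(βl)

X_in ≈ 125 Ω (inductive)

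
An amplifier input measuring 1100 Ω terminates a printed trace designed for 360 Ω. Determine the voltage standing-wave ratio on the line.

VSWR ≈ 3.06

For a purely resistive load, VSWR = R_L/Z_0 or Z_0/R_L (whichever > 1) = 1100/360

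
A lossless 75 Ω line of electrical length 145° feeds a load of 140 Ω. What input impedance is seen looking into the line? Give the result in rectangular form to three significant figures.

tan(βl) = tan(145°) = -0.7
Z_in = Z_0·(Z_L + jZ_0·tanβl)/(Z_0 + jZ_L·tanβl)
     = 75·(140 − j52.5)/(75 − j98)

Z_in ≈ 77 + j48.2 Ω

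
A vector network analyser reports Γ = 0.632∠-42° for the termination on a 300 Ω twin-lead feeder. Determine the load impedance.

Z_L = Z_0·(1 + Γ)/(1 − Γ) = 300·(1.47 − j0.423)/(0.53 + j0.423)

Z_L ≈ 392 − j551 Ω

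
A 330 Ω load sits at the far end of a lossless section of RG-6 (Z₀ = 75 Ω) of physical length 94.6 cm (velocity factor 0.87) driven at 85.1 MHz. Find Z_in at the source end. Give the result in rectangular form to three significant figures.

Z_in ≈ 19.4 + j27.2 Ω

λ = v/f = 0.87·c / 85.1 MHz = 3.07 m
βl = 2π·l/λ = 2π × 0.308 = 111°
tan(βl) = tan(111°) = -2.6
Z_in = Z_0·(Z_L + jZ_0·tanβl)/(Z_0 + jZ_L·tanβl)
     = 75·(330 − j195)/(75 − j858)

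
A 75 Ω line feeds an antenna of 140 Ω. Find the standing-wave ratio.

VSWR ≈ 1.87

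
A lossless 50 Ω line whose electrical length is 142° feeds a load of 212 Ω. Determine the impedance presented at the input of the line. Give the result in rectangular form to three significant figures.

tan(βl) = tan(142°) = -0.781
Z_in = Z_0·(Z_L + jZ_0·tanβl)/(Z_0 + jZ_L·tanβl)
     = 50·(212 − j39.1)/(50 − j166)

Z_in ≈ 28.5 + j55.4 Ω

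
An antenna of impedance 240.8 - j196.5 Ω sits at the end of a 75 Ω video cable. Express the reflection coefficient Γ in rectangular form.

Γ ≈ 0.658 − j0.213

Γ = (Z_L − Z_0)/(Z_L + Z_0) = (165.8 − j196.5)/(315.8 − j196.5)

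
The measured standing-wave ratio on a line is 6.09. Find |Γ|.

|Γ| ≈ 0.718

|Γ| = (S − 1)/(S + 1) = (6.09 − 1)/(6.09 + 1) = 5.09/7.09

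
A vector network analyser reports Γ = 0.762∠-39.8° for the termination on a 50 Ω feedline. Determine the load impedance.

Z_L ≈ 51.2 − j119 Ω

Z_L = Z_0·(1 + Γ)/(1 − Γ) = 50·(1.59 − j0.488)/(0.415 + j0.488)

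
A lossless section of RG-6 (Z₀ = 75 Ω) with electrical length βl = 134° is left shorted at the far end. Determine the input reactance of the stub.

tan(βl) = -1.04
For a shorted stub, Z_in = jZ_0·tan(βl)

X_in ≈ -77.7 Ω (capacitive)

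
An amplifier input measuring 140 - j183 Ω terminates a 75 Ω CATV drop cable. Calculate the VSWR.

Γ = (Z_L − Z_0)/(Z_L + Z_0) = (65 − j183)/(215 − j183)
|Γ| = 194/282 = 0.688
VSWR = (1 + |Γ|)/(1 − |Γ|) = 1.69/0.312

VSWR ≈ 5.41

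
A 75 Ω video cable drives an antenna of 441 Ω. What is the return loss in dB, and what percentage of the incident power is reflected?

Γ = (441 − 75)/(441 + 75) = 0.709
RL = −20·log₁₀(0.709) = 2.98 dB
P_refl/P_inc = |Γ|² = 0.503

RL ≈ 2.98 dB; 50.3% of incident power reflected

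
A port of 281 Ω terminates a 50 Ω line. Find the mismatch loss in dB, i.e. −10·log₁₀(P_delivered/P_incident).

Γ = (281 − 50)/(281 + 50) = 0.698
|Γ|² = 0.487, so P_del/P_inc = 1 − |Γ|² = 0.513
ML = −10·log₁₀(1 − |Γ|²)

mismatch loss ≈ 2.9 dB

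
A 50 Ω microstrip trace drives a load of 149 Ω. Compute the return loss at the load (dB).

RL ≈ 6.06 dB

Γ = (149 − 50)/(149 + 50) = 0.497
RL = −20·log₁₀|Γ| = −20·log₁₀(0.497)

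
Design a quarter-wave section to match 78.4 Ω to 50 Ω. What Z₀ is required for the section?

Z_qwt ≈ 62.6 Ω

Z_qwt = √(Z_0·R_L) = √(50 × 78.4) = √3920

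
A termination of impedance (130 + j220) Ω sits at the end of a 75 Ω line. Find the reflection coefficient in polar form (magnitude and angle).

Γ ≈ 0.754 ∠ 28.9°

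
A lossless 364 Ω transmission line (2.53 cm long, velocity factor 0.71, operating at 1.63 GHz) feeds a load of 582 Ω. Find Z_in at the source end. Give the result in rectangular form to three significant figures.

λ = v/f = 0.71·c / 1.63 GHz = 0.131 m
βl = 2π·l/λ = 2π × 0.194 = 69.7°
tan(βl) = tan(69.7°) = 2.7
Z_in = Z_0·(Z_L + jZ_0·tanβl)/(Z_0 + jZ_L·tanβl)
     = 364·(582 + j984)/(364 + j1570)

Z_in ≈ 246 − j77.8 Ω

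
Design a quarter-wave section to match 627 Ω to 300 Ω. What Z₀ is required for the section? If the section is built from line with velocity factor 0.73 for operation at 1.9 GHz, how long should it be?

Z_qwt = √(Z_0·R_L) = √(300 × 627) = √188100
λ = 0.73·c/f = 0.115 m, so l = λ/4 = 0.0288 m

Z_qwt ≈ 434 Ω; length ≈ 2.88 cm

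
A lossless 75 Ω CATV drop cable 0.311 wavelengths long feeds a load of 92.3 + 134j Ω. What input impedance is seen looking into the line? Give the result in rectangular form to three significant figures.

βl = 2π × 0.311 = 112°
tan(βl) = tan(112°) = -2.48
Z_in = Z_0·(Z_L + jZ_0·tanβl)/(Z_0 + jZ_L·tanβl)
     = 75·(92.3 − j52)/(407 − j229)

Z_in ≈ 17 − j0.0188 Ω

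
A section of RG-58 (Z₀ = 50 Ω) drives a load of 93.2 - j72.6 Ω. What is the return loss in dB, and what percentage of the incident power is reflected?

RL ≈ 5.58 dB; 27.7% of incident power reflected

Γ = (43.2 − j72.6)/(143.2 − j72.6), |Γ| = 0.526
RL = −20·log₁₀(0.526) = 5.58 dB
P_refl/P_inc = |Γ|² = 0.277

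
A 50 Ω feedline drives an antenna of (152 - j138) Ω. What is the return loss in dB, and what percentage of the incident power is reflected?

RL ≈ 3.08 dB; 49.2% of incident power reflected

Γ = (102 − j138)/(202 − j138), |Γ| = 0.701
RL = −20·log₁₀(0.701) = 3.08 dB
P_refl/P_inc = |Γ|² = 0.492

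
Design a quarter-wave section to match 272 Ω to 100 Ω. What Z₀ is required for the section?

Z_qwt ≈ 165 Ω

Z_qwt = √(Z_0·R_L) = √(100 × 272) = √27200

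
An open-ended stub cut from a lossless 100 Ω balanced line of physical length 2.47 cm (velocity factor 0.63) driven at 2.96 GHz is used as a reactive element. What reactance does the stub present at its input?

λ = v/f = 0.63·c / 2.96 GHz = 0.0639 m
βl = 2π·l/λ = 2π × 0.387 = 139°
tan(βl) = -0.861
For an open-ended stub, Z_in = −jZ_0·cot(βl) = −jZ_0/tan(βl)

X_in ≈ 116 Ω (inductive)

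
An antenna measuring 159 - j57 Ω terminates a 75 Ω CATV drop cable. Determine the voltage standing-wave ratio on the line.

Γ = (Z_L − Z_0)/(Z_L + Z_0) = (84 − j57)/(234 − j57)
|Γ| = 102/241 = 0.421
VSWR = (1 + |Γ|)/(1 − |Γ|) = 1.42/0.579

VSWR ≈ 2.46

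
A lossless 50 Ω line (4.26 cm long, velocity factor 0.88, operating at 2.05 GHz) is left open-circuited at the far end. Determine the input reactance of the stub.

λ = v/f = 0.88·c / 2.05 GHz = 0.129 m
βl = 2π·l/λ = 2π × 0.331 = 119°
tan(βl) = -1.8
For an open-circuited stub, Z_in = −jZ_0·cot(βl) = −jZ_0/tan(βl)

X_in ≈ 27.8 Ω (inductive)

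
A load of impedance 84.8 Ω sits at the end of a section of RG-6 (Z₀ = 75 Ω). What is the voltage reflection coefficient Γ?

Γ = 0.0613

Γ = (Z_L − Z_0)/(Z_L + Z_0) = (84.8 − 75)/(84.8 + 75) = 9.8/159.8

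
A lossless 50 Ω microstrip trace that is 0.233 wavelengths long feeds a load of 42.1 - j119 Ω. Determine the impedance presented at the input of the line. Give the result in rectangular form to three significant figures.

Z_in ≈ 6.18 + j12.9 Ω

βl = 2π × 0.233 = 83.9°
tan(βl) = tan(83.9°) = 9.33
Z_in = Z_0·(Z_L + jZ_0·tanβl)/(Z_0 + jZ_L·tanβl)
     = 50·(42.1 + j347)/(1160 + j393)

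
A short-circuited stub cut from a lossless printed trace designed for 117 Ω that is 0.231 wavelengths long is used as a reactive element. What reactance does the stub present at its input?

βl = 2π × 0.231 = 83.2°
tan(βl) = 8.34
For a short-circuited stub, Z_in = jZ_0·tan(βl)

X_in ≈ 975 Ω (inductive)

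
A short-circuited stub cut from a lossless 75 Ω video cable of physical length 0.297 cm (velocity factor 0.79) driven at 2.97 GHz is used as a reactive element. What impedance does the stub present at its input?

Z_in ≈ +j17.9 Ω

λ = v/f = 0.79·c / 2.97 GHz = 0.0798 m
βl = 2π·l/λ = 2π × 0.0372 = 13.4°
tan(βl) = 0.238
For a short-circuited stub, Z_in = jZ_0·tan(βl)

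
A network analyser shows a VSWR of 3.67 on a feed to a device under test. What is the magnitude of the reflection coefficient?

|Γ| ≈ 0.572

|Γ| = (S − 1)/(S + 1) = (3.67 − 1)/(3.67 + 1) = 2.67/4.67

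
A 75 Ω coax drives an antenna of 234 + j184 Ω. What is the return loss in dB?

RL ≈ 3.4 dB

Γ = (159 + j184)/(309 + j184), |Γ| = 0.676
RL = −20·log₁₀|Γ| = −20·log₁₀(0.676)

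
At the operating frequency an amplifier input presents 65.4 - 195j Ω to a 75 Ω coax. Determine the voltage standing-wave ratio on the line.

VSWR ≈ 9.67

Γ = (Z_L − Z_0)/(Z_L + Z_0) = (-9.6 − j195)/(140.4 − j195)
|Γ| = 195/240 = 0.813
VSWR = (1 + |Γ|)/(1 − |Γ|) = 1.81/0.187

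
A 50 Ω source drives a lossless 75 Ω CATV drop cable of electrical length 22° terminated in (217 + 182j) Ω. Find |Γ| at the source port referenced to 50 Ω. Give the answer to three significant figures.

|Γ| ≈ 0.763

tan(βl) = 0.404
Z_in = Z_0·(Z_L + jZ_0·tanβl)/(Z_0 + jZ_L·tanβl) = 185 − j183 Ω
Γ_s = (Z_in − Z_s)/(Z_in + Z_s) = (135 − j183)/(235 − j183), |Γ_s| = 0.763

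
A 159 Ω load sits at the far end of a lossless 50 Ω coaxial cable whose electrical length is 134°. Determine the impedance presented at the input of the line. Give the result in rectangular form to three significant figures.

tan(βl) = tan(134°) = -1.04
Z_in = Z_0·(Z_L + jZ_0·tanβl)/(Z_0 + jZ_L·tanβl)
     = 50·(159 − j51.8)/(50 − j165)

Z_in ≈ 27.8 + j39.8 Ω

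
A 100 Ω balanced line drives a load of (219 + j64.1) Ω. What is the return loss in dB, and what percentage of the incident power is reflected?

Γ = (119 + j64.1)/(319 + j64.1), |Γ| = 0.415
RL = −20·log₁₀(0.415) = 7.63 dB
P_refl/P_inc = |Γ|² = 0.173

RL ≈ 7.63 dB; 17.3% of incident power reflected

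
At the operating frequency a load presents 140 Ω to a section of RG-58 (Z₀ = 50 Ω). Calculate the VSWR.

VSWR ≈ 2.8

Γ = (140 − 50)/(140 + 50) = 0.474
VSWR = (1 + 0.474)/(1 − 0.474)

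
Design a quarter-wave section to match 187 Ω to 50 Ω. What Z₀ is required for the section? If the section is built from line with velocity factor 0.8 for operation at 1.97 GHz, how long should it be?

Z_qwt ≈ 96.7 Ω; length ≈ 3.05 cm

Z_qwt = √(Z_0·R_L) = √(50 × 187) = √9350
λ = 0.8·c/f = 0.122 m, so l = λ/4 = 0.0305 m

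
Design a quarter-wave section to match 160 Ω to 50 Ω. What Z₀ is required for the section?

Z_qwt = √(Z_0·R_L) = √(50 × 160) = √8000

Z_qwt ≈ 89.4 Ω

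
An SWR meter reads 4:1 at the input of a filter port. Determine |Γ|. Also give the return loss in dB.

|Γ| ≈ 0.6; return loss ≈ 4.44 dB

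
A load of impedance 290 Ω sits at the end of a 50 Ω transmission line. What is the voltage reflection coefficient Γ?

Γ = 0.706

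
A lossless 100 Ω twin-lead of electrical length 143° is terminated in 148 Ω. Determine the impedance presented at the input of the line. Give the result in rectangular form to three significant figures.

Z_in ≈ 103 + j40 Ω

tan(βl) = tan(143°) = -0.754
Z_in = Z_0·(Z_L + jZ_0·tanβl)/(Z_0 + jZ_L·tanβl)
     = 100·(148 − j75.4)/(100 − j112)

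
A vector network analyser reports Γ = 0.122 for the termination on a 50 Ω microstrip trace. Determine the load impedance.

Z_L = Z_0·(1 + Γ)/(1 − Γ) = 50·(1.12)/(0.878)

Z_L ≈ 63.9 Ω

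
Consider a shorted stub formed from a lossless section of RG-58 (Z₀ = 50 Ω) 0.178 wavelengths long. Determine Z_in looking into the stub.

βl = 2π × 0.178 = 64.1°
tan(βl) = 2.06
For a shorted stub, Z_in = jZ_0·tan(βl)

Z_in ≈ +j103 Ω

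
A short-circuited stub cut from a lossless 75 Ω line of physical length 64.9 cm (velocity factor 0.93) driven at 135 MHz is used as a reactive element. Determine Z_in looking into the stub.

λ = v/f = 0.93·c / 135 MHz = 2.07 m
βl = 2π·l/λ = 2π × 0.314 = 113°
tan(βl) = -2.35
For a short-circuited stub, Z_in = jZ_0·tan(βl)

Z_in ≈ −j176 Ω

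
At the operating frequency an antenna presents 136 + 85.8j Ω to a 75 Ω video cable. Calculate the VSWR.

Γ = (Z_L − Z_0)/(Z_L + Z_0) = (61 + j85.8)/(211 + j85.8)
|Γ| = 105/228 = 0.462
VSWR = (1 + |Γ|)/(1 − |Γ|) = 1.46/0.538

VSWR ≈ 2.72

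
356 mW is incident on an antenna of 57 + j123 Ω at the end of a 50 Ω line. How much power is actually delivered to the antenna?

|Γ| = |(7 + j123)/(107 + j123)| = 0.756
|Γ|² = 0.571
P_refl = |Γ|²·P_inc = 203 mW, P_del = (1 − |Γ|²)·P_inc = 153 mW

P_delivered ≈ 153 mW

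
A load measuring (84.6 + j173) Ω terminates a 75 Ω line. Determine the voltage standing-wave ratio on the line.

Γ = (Z_L − Z_0)/(Z_L + Z_0) = (9.6 + j173)/(159.6 + j173)
|Γ| = 173/235 = 0.736
VSWR = (1 + |Γ|)/(1 − |Γ|) = 1.74/0.264

VSWR ≈ 6.58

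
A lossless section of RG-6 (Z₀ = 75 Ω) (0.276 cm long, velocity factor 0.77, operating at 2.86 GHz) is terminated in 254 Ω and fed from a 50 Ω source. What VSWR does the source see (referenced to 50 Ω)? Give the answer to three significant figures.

VSWR ≈ 4.96

λ = v/f = 0.77·c / 2.86 GHz = 0.0808 m
βl = 2π·l/λ = 2π × 0.0342 = 12.3°
tan(βl) = 0.218
Z_in = Z_0·(Z_L + jZ_0·tanβl)/(Z_0 + jZ_L·tanβl) = 172 − j111 Ω
Γ_s = (Z_in − Z_s)/(Z_in + Z_s) = (122 − j111)/(222 − j111), |Γ_s| = 0.664
VSWR = (1 + |Γ_s|)/(1 − |Γ_s|)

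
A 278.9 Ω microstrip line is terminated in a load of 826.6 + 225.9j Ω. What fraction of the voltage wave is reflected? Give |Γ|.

|Γ| ≈ 0.525

Γ = (Z_L − Z_0)/(Z_L + Z_0) = (547.7 + j225.9)/(1106 + j225.9)
|Γ| = 592/1130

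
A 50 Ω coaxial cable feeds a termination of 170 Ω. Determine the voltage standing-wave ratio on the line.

Γ = (170 − 50)/(170 + 50) = 0.545
VSWR = (1 + 0.545)/(1 − 0.545)

VSWR ≈ 3.4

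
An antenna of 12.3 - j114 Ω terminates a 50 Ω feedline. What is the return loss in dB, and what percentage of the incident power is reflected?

Γ = (-37.7 − j114)/(62.3 − j114), |Γ| = 0.924
RL = −20·log₁₀(0.924) = 0.684 dB
P_refl/P_inc = |Γ|² = 0.854

RL ≈ 0.684 dB; 85.4% of incident power reflected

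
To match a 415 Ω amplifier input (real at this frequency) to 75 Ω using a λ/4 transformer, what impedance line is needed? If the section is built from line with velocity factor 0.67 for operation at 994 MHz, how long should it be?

Z_qwt ≈ 176 Ω; length ≈ 5.06 cm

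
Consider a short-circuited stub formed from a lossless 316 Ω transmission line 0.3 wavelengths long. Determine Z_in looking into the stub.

Z_in ≈ −j973 Ω

βl = 2π × 0.3 = 108°
tan(βl) = -3.08
For a short-circuited stub, Z_in = jZ_0·tan(βl)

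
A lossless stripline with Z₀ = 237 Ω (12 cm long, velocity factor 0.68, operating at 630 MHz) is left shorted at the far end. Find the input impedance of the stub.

Z_in ≈ −j251 Ω

λ = v/f = 0.68·c / 630 MHz = 0.324 m
βl = 2π·l/λ = 2π × 0.371 = 133°
tan(βl) = -1.06
For a shorted stub, Z_in = jZ_0·tan(βl)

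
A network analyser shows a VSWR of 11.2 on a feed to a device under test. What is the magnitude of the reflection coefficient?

|Γ| = (S − 1)/(S + 1) = (11.2 − 1)/(11.2 + 1) = 10.2/12.2

|Γ| ≈ 0.836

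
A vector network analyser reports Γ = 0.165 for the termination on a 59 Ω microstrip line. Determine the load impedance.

Z_L ≈ 82.3 Ω

Z_L = Z_0·(1 + Γ)/(1 − Γ) = 59·(1.17)/(0.835)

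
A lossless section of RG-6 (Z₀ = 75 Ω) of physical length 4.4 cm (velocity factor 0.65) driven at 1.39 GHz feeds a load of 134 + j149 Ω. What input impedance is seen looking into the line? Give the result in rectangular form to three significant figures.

λ = v/f = 0.65·c / 1.39 GHz = 0.14 m
βl = 2π·l/λ = 2π × 0.314 = 113°
tan(βl) = tan(113°) = -2.37
Z_in = Z_0·(Z_L + jZ_0·tanβl)/(Z_0 + jZ_L·tanβl)
     = 75·(134 − j28.5)/(428 − j317)

Z_in ≈ 17.6 + j8.03 Ω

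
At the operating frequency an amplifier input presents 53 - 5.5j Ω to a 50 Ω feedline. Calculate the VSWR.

Γ = (Z_L − Z_0)/(Z_L + Z_0) = (3 − j5.5)/(103 − j5.5)
|Γ| = 6.26/103 = 0.0607
VSWR = (1 + |Γ|)/(1 − |Γ|) = 1.06/0.939

VSWR ≈ 1.13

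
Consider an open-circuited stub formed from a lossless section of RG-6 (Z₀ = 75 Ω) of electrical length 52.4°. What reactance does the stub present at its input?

tan(βl) = 1.3
For an open-circuited stub, Z_in = −jZ_0·cot(βl) = −jZ_0/tan(βl)

X_in ≈ -57.8 Ω (capacitive)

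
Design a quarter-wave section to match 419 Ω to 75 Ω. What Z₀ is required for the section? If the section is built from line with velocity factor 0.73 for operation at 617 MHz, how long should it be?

Z_qwt = √(Z_0·R_L) = √(75 × 419) = √31420
λ = 0.73·c/f = 0.355 m, so l = λ/4 = 0.0887 m

Z_qwt ≈ 177 Ω; length ≈ 8.87 cm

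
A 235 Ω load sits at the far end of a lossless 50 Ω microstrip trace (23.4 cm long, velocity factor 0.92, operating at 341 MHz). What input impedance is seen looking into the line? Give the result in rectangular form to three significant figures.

λ = v/f = 0.92·c / 341 MHz = 0.809 m
βl = 2π·l/λ = 2π × 0.289 = 104°
tan(βl) = tan(104°) = -3.99
Z_in = Z_0·(Z_L + jZ_0·tanβl)/(Z_0 + jZ_L·tanβl)
     = 50·(235 − j199)/(50 − j937)

Z_in ≈ 11.3 + j11.9 Ω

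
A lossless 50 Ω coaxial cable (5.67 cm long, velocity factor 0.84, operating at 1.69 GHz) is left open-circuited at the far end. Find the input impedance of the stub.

λ = v/f = 0.84·c / 1.69 GHz = 0.149 m
βl = 2π·l/λ = 2π × 0.38 = 137°
tan(βl) = -0.936
For an open-circuited stub, Z_in = −jZ_0·cot(βl) = −jZ_0/tan(βl)

Z_in ≈ +j53.4 Ω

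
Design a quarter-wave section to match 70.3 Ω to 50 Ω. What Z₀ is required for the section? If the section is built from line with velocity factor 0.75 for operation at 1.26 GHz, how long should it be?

Z_qwt ≈ 59.3 Ω; length ≈ 4.46 cm

Z_qwt = √(Z_0·R_L) = √(50 × 70.3) = √3515
λ = 0.75·c/f = 0.179 m, so l = λ/4 = 0.0446 m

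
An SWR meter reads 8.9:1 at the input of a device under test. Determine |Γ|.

|Γ| ≈ 0.798

|Γ| = (S − 1)/(S + 1) = (8.9 − 1)/(8.9 + 1) = 7.9/9.9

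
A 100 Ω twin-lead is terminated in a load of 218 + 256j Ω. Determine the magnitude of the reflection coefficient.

|Γ| ≈ 0.69

Γ = (Z_L − Z_0)/(Z_L + Z_0) = (118 + j256)/(318 + j256)
|Γ| = 282/408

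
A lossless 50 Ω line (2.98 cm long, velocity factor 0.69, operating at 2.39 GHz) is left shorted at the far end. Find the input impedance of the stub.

λ = v/f = 0.69·c / 2.39 GHz = 0.0866 m
βl = 2π·l/λ = 2π × 0.344 = 124°
tan(βl) = -1.49
For a shorted stub, Z_in = jZ_0·tan(βl)

Z_in ≈ −j74.5 Ω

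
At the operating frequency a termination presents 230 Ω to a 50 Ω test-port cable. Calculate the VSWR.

For a purely resistive load, VSWR = R_L/Z_0 or Z_0/R_L (whichever > 1) = 230/50

VSWR ≈ 4.6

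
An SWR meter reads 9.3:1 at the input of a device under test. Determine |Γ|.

|Γ| ≈ 0.806

|Γ| = (S − 1)/(S + 1) = (9.3 − 1)/(9.3 + 1) = 8.3/10.3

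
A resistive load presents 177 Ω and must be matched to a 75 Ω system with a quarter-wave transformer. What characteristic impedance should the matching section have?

Z_qwt = √(Z_0·R_L) = √(75 × 177) = √13280

Z_qwt ≈ 115 Ω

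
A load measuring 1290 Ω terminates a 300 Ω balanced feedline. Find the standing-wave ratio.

Γ = (1290 − 300)/(1290 + 300) = 0.623
VSWR = (1 + 0.623)/(1 − 0.623)

VSWR ≈ 4.3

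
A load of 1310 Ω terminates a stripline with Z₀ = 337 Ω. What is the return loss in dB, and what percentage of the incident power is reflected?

Γ = (1310 − 337)/(1310 + 337) = 0.591
RL = −20·log₁₀(0.591) = 4.57 dB
P_refl/P_inc = |Γ|² = 0.349

RL ≈ 4.57 dB; 34.9% of incident power reflected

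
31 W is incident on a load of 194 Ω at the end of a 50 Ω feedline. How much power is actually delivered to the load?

P_delivered ≈ 20.2 W

Γ = (194 − 50)/(194 + 50) = 0.59
|Γ|² = 0.348
P_refl = |Γ|²·P_inc = 10.8 W, P_del = (1 − |Γ|²)·P_inc = 20.2 W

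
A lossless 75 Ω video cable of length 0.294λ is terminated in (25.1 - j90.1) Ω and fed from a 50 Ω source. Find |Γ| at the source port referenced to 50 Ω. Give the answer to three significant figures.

|Γ| ≈ 0.803

βl = 2π × 0.294 = 106°
tan(βl) = -3.52
Z_in = Z_0·(Z_L + jZ_0·tanβl)/(Z_0 + jZ_L·tanβl) = 28.4 + j99.2 Ω
Γ_s = (Z_in − Z_s)/(Z_in + Z_s) = (-21.6 + j99.2)/(78.4 + j99.2), |Γ_s| = 0.803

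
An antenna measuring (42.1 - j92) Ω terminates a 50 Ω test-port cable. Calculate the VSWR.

VSWR ≈ 5.88

Γ = (Z_L − Z_0)/(Z_L + Z_0) = (-7.9 − j92)/(92.1 − j92)
|Γ| = 92.3/130 = 0.709
VSWR = (1 + |Γ|)/(1 − |Γ|) = 1.71/0.291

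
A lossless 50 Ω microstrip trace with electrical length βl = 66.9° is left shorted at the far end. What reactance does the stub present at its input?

X_in ≈ 117 Ω (inductive)

tan(βl) = 2.34
For a shorted stub, Z_in = jZ_0·tan(βl)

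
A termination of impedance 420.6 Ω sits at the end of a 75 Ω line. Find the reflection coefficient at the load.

Γ = 0.697

Γ = (Z_L − Z_0)/(Z_L + Z_0) = (420.6 − 75)/(420.6 + 75) = 345.6/495.6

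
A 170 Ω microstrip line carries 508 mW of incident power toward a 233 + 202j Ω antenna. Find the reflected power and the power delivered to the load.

|Γ| = |(63 + j202)/(403 + j202)| = 0.469
|Γ|² = 0.22
P_refl = |Γ|²·P_inc = 112 mW, P_del = (1 − |Γ|²)·P_inc = 396 mW

P_reflected ≈ 112 mW; P_delivered ≈ 396 mW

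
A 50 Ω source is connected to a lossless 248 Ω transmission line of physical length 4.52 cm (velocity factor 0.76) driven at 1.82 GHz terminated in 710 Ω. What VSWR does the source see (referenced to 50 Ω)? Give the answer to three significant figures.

λ = v/f = 0.76·c / 1.82 GHz = 0.125 m
βl = 2π·l/λ = 2π × 0.361 = 130°
tan(βl) = -1.2
Z_in = Z_0·(Z_L + jZ_0·tanβl)/(Z_0 + jZ_L·tanβl) = 136 + j168 Ω
Γ_s = (Z_in − Z_s)/(Z_in + Z_s) = (85.6 + j168)/(186 + j168), |Γ_s| = 0.753
VSWR = (1 + |Γ_s|)/(1 − |Γ_s|)

VSWR ≈ 7.09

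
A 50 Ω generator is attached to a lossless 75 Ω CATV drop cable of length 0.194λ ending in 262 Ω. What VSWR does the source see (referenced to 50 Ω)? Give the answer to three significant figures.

VSWR ≈ 2.71

βl = 2π × 0.194 = 69.8°
tan(βl) = 2.72
Z_in = Z_0·(Z_L + jZ_0·tanβl)/(Z_0 + jZ_L·tanβl) = 24.1 − j25 Ω
Γ_s = (Z_in − Z_s)/(Z_in + Z_s) = (-25.9 − j25)/(74.1 − j25), |Γ_s| = 0.46
VSWR = (1 + |Γ_s|)/(1 − |Γ_s|)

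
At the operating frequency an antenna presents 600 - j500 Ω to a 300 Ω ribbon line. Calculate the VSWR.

VSWR ≈ 3.61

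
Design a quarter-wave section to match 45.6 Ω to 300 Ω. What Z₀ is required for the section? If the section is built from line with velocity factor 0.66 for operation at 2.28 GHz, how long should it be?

Z_qwt = √(Z_0·R_L) = √(300 × 45.6) = √13680
λ = 0.66·c/f = 0.0868 m, so l = λ/4 = 0.0217 m

Z_qwt ≈ 117 Ω; length ≈ 2.17 cm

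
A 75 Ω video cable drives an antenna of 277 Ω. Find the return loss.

RL ≈ 4.82 dB

Γ = (277 − 75)/(277 + 75) = 0.574
RL = −20·log₁₀|Γ| = −20·log₁₀(0.574)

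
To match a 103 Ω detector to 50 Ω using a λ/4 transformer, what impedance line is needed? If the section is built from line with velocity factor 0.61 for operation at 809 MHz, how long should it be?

Z_qwt = √(Z_0·R_L) = √(50 × 103) = √5150
λ = 0.61·c/f = 0.226 m, so l = λ/4 = 0.0566 m

Z_qwt ≈ 71.8 Ω; length ≈ 5.66 cm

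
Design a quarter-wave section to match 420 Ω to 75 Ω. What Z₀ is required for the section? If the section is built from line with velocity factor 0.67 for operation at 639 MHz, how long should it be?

Z_qwt ≈ 177 Ω; length ≈ 7.86 cm

Z_qwt = √(Z_0·R_L) = √(75 × 420) = √31500
λ = 0.67·c/f = 0.315 m, so l = λ/4 = 0.0786 m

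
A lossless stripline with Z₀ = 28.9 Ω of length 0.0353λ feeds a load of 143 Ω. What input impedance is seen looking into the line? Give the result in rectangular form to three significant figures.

βl = 2π × 0.0353 = 12.7°
tan(βl) = tan(12.7°) = 0.226
Z_in = Z_0·(Z_L + jZ_0·tanβl)/(Z_0 + jZ_L·tanβl)
     = 28.9·(143 + j6.52)/(28.9 + j32.2)

Z_in ≈ 66.9 − j68.2 Ω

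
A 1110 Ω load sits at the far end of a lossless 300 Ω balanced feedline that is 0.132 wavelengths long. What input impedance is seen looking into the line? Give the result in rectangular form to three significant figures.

βl = 2π × 0.132 = 47.5°
tan(βl) = tan(47.5°) = 1.09
Z_in = Z_0·(Z_L + jZ_0·tanβl)/(Z_0 + jZ_L·tanβl)
     = 300·(1110 + j328)/(300 + j1210)

Z_in ≈ 140 − j240 Ω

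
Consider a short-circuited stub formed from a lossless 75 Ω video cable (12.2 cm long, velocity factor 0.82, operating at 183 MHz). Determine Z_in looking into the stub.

Z_in ≈ +j48.1 Ω

λ = v/f = 0.82·c / 183 MHz = 1.34 m
βl = 2π·l/λ = 2π × 0.0908 = 32.7°
tan(βl) = 0.641
For a short-circuited stub, Z_in = jZ_0·tan(βl)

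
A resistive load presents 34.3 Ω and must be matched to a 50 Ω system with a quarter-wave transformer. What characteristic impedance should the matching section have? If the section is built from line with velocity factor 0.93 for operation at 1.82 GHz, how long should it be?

Z_qwt ≈ 41.4 Ω; length ≈ 3.83 cm

Z_qwt = √(Z_0·R_L) = √(50 × 34.3) = √1715
λ = 0.93·c/f = 0.153 m, so l = λ/4 = 0.0383 m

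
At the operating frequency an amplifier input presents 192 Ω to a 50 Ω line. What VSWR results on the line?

VSWR ≈ 3.84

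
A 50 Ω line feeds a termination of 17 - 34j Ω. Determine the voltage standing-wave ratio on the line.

Γ = (Z_L − Z_0)/(Z_L + Z_0) = (-33 − j34)/(67 − j34)
|Γ| = 47.4/75.1 = 0.631
VSWR = (1 + |Γ|)/(1 − |Γ|) = 1.63/0.369

VSWR ≈ 4.41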